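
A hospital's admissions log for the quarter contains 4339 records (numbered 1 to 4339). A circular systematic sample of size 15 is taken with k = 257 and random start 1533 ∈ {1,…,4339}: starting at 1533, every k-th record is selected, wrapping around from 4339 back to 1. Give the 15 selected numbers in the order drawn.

1533, 1790, 2047, 2304, 2561, 2818, 3075, 3332, 3589, 3846, 4103, 21, 278, 535, 792

Selection 1: 1533
Selection 2: 1533 + 257 = 1790
Selection 3: 1790 + 257 = 2047
Selection 4: 2047 + 257 = 2304
Selection 5: 2304 + 257 = 2561
Selection 6: 2561 + 257 = 2818
Selection 7: 2818 + 257 = 3075
Selection 8: 3075 + 257 = 3332
Selection 9: 3332 + 257 = 3589
Selection 10: 3589 + 257 = 3846
Selection 11: 3846 + 257 = 4103
Selection 12: 4103 + 257 = 4360 → 4360 − 4339 = 21
Selection 13: 21 + 257 = 278
Selection 14: 278 + 257 = 535
Selection 15: 535 + 257 = 792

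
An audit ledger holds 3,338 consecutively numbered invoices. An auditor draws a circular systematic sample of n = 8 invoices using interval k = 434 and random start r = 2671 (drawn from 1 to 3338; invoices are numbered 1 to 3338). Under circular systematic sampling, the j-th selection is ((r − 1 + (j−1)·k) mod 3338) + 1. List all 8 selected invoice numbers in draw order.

Selection 1: 2671
Selection 2: 2671 + 434 = 3105
Selection 3: 3105 + 434 = 3539 → 3539 − 3338 = 201
Selection 4: 201 + 434 = 635
Selection 5: 635 + 434 = 1069
Selection 6: 1069 + 434 = 1503
Selection 7: 1503 + 434 = 1937
Selection 8: 1937 + 434 = 2371

2671, 3105, 201, 635, 1069, 1503, 1937, 2371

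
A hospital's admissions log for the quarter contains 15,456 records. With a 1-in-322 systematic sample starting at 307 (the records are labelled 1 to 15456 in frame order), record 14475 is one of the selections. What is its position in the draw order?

45

k = 322
position = (14475 − 307)/322 + 1 = 14168/322 + 1 = 44 + 1 = 45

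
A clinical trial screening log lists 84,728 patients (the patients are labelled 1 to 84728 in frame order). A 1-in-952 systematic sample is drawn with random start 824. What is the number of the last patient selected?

84600

k = 952
89th selection = r + (89−1)·k = 824 + 88×952 = 824 + 83776 = 84600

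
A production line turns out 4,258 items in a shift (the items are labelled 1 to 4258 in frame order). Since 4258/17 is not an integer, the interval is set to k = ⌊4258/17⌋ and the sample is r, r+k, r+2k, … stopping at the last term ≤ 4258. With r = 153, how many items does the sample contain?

17

k = ⌊4258/17⌋ = 250
Achieved size = ⌊(4258 − 153)/250⌋ + 1 = ⌊4105/250⌋ + 1 = 16 + 1 = 17
(last selection: 153 + 16×250 = 4153 ≤ 4258; next would be 4403 > 4258)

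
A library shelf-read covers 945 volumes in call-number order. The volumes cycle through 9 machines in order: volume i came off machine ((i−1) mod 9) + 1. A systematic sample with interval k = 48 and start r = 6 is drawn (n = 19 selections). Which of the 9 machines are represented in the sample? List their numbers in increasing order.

Consecutive selections differ by k = 48, so their machine numbers differ by 48 mod 9 = 3.
gcd(48, 9) = 3, so the sample visits 9/3 = 3 distinct residues mod 9.
Start 6 is machine 6; the machines hit are 3, 6, 9.

3, 6, 9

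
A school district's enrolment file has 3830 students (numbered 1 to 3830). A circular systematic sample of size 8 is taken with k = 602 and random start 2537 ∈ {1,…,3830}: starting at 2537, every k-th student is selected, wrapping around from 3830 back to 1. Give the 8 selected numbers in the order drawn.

Selection 1: 2537
Selection 2: 2537 + 602 = 3139
Selection 3: 3139 + 602 = 3741
Selection 4: 3741 + 602 = 4343 → 4343 − 3830 = 513
Selection 5: 513 + 602 = 1115
Selection 6: 1115 + 602 = 1717
Selection 7: 1717 + 602 = 2319
Selection 8: 2319 + 602 = 2921

2537, 3139, 3741, 513, 1115, 1717, 2319, 2921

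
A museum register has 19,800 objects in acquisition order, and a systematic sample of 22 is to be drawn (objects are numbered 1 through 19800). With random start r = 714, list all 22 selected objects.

k = N/n = 19800/22 = 900
object 1: 714
object 2: 714 + 900 = 1614
object 3: 1614 + 900 = 2514
object 4: 2514 + 900 = 3414
object 5: 3414 + 900 = 4314
object 6: 4314 + 900 = 5214
object 7: 5214 + 900 = 6114
object 8: 6114 + 900 = 7014
object 9: 7014 + 900 = 7914
object 10: 7914 + 900 = 8814
object 11: 8814 + 900 = 9714
object 12: 9714 + 900 = 10614
object 13: 10614 + 900 = 11514
object 14: 11514 + 900 = 12414
object 15: 12414 + 900 = 13314
object 16: 13314 + 900 = 14214
object 17: 14214 + 900 = 15114
object 18: 15114 + 900 = 16014
object 19: 16014 + 900 = 16914
object 20: 16914 + 900 = 17814
object 21: 17814 + 900 = 18714
object 22: 18714 + 900 = 19614

714, 1614, 2514, 3414, 4314, 5214, 6114, 7014, 7914, 8814, 9714, 10614, 11514, 12414, 13314, 14214, 15114, 16014, 16914, 17814, 18714, 19614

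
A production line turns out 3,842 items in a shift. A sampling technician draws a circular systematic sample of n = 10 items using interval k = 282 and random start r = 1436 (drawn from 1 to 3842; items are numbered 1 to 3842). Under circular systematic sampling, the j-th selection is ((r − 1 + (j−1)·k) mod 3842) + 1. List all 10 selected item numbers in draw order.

Selection 1: 1436
Selection 2: 1436 + 282 = 1718
Selection 3: 1718 + 282 = 2000
Selection 4: 2000 + 282 = 2282
Selection 5: 2282 + 282 = 2564
Selection 6: 2564 + 282 = 2846
Selection 7: 2846 + 282 = 3128
Selection 8: 3128 + 282 = 3410
Selection 9: 3410 + 282 = 3692
Selection 10: 3692 + 282 = 3974 → 3974 − 3842 = 132

1436, 1718, 2000, 2282, 2564, 2846, 3128, 3410, 3692, 132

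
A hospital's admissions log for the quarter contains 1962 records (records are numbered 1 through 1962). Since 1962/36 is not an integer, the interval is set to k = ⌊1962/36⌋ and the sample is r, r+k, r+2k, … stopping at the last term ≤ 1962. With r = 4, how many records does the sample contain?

k = ⌊1962/36⌋ = 54
Achieved size = ⌊(1962 − 4)/54⌋ + 1 = ⌊1958/54⌋ + 1 = 36 + 1 = 37
(last selection: 4 + 36×54 = 1948 ≤ 1962; next would be 2002 > 1962)

37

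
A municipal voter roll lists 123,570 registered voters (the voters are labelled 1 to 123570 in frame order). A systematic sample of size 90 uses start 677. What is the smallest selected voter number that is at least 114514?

k = 123570/90 = 1373
Steps past start: ⌈(114514 − 677)/1373⌉ = ⌈113837/1373⌉ = 83
Selected voter: 677 + 83×1373 = 114636

114636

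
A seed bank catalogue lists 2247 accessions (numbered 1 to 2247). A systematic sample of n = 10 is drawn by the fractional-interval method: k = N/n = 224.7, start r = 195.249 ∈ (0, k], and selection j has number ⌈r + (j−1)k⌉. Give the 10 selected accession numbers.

j=1: r + 0k = 195.249 → ⌈·⌉ = 196
j=2: r + 1k = 419.949 → ⌈·⌉ = 420
j=3: r + 2k = 644.649 → ⌈·⌉ = 645
j=4: r + 3k = 869.349 → ⌈·⌉ = 870
j=5: r + 4k = 1094.049 → ⌈·⌉ = 1095
j=6: r + 5k = 1318.749 → ⌈·⌉ = 1319
j=7: r + 6k = 1543.449 → ⌈·⌉ = 1544
j=8: r + 7k = 1768.149 → ⌈·⌉ = 1769
j=9: r + 8k = 1992.849 → ⌈·⌉ = 1993
j=10: r + 9k = 2217.549 → ⌈·⌉ = 2218

196, 420, 645, 870, 1095, 1319, 1544, 1769, 1993, 2218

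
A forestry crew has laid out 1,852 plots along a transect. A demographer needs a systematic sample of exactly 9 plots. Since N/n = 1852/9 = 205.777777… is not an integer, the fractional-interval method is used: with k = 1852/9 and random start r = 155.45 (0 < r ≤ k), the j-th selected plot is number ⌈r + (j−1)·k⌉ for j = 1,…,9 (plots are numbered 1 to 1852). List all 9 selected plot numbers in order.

j=1: r + 0k = 155.45 → ⌈·⌉ = 156
j=2: r + 1k = 361.227777… → ⌈·⌉ = 362
j=3: r + 2k = 567.005555… → ⌈·⌉ = 568
j=4: r + 3k = 772.783333… → ⌈·⌉ = 773
j=5: r + 4k = 978.561111… → ⌈·⌉ = 979
j=6: r + 5k = 1184.338888… → ⌈·⌉ = 1185
j=7: r + 6k = 1390.116666… → ⌈·⌉ = 1391
j=8: r + 7k = 1595.894444… → ⌈·⌉ = 1596
j=9: r + 8k = 1801.672222… → ⌈·⌉ = 1802

156, 362, 568, 773, 979, 1185, 1391, 1596, 1802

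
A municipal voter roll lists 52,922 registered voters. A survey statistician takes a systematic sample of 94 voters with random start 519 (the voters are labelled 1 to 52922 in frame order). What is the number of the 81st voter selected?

k = 52922/94 = 563
81st selection = r + (81−1)·k = 519 + 80×563 = 519 + 45040 = 45559

45559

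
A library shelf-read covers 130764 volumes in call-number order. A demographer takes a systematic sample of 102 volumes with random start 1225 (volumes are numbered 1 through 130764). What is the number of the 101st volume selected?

129425

k = 130764/102 = 1282
101st selection = r + (101−1)·k = 1225 + 100×1282 = 1225 + 128200 = 129425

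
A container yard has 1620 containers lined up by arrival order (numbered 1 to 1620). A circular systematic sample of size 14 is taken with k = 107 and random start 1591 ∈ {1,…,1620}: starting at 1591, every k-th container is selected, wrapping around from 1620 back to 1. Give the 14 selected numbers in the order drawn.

Selection 1: 1591
Selection 2: 1591 + 107 = 1698 → 1698 − 1620 = 78
Selection 3: 78 + 107 = 185
Selection 4: 185 + 107 = 292
Selection 5: 292 + 107 = 399
Selection 6: 399 + 107 = 506
Selection 7: 506 + 107 = 613
Selection 8: 613 + 107 = 720
Selection 9: 720 + 107 = 827
Selection 10: 827 + 107 = 934
Selection 11: 934 + 107 = 1041
Selection 12: 1041 + 107 = 1148
Selection 13: 1148 + 107 = 1255
Selection 14: 1255 + 107 = 1362

1591, 78, 185, 292, 399, 506, 613, 720, 827, 934, 1041, 1148, 1255, 1362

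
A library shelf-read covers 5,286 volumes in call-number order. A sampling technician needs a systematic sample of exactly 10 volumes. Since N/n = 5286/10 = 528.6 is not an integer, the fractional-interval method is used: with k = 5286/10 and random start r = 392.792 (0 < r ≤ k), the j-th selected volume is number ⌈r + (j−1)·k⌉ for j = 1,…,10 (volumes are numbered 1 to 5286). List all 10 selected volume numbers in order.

393, 922, 1450, 1979, 2508, 3036, 3565, 4093, 4622, 5151

j=1: r + 0k = 392.792 → ⌈·⌉ = 393
j=2: r + 1k = 921.392 → ⌈·⌉ = 922
j=3: r + 2k = 1449.992 → ⌈·⌉ = 1450
j=4: r + 3k = 1978.592 → ⌈·⌉ = 1979
j=5: r + 4k = 2507.192 → ⌈·⌉ = 2508
j=6: r + 5k = 3035.792 → ⌈·⌉ = 3036
j=7: r + 6k = 3564.392 → ⌈·⌉ = 3565
j=8: r + 7k = 4092.992 → ⌈·⌉ = 4093
j=9: r + 8k = 4621.592 → ⌈·⌉ = 4622
j=10: r + 9k = 5150.192 → ⌈·⌉ = 5151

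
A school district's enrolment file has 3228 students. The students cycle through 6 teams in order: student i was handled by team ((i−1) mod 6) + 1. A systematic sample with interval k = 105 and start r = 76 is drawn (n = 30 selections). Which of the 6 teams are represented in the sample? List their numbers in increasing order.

Consecutive selections differ by k = 105, so their team numbers differ by 105 mod 6 = 3.
gcd(105, 6) = 3, so the sample visits 6/3 = 2 distinct residues mod 6.
Start 76 is team 4; the teams hit are 1, 4.

1, 4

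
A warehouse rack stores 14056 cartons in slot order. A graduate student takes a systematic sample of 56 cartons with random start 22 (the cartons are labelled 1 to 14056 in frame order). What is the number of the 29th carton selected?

7050

k = 14056/56 = 251
29th selection = r + (29−1)·k = 22 + 28×251 = 22 + 7028 = 7050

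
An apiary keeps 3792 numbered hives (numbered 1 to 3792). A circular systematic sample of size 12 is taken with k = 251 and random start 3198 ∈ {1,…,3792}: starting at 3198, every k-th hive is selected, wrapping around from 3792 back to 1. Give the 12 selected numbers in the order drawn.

3198, 3449, 3700, 159, 410, 661, 912, 1163, 1414, 1665, 1916, 2167

Selection 1: 3198
Selection 2: 3198 + 251 = 3449
Selection 3: 3449 + 251 = 3700
Selection 4: 3700 + 251 = 3951 → 3951 − 3792 = 159
Selection 5: 159 + 251 = 410
Selection 6: 410 + 251 = 661
Selection 7: 661 + 251 = 912
Selection 8: 912 + 251 = 1163
Selection 9: 1163 + 251 = 1414
Selection 10: 1414 + 251 = 1665
Selection 11: 1665 + 251 = 1916
Selection 12: 1916 + 251 = 2167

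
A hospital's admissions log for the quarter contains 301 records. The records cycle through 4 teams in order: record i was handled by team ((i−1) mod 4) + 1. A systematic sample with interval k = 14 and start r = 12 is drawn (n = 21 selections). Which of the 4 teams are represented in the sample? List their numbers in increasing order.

Consecutive selections differ by k = 14, so their team numbers differ by 14 mod 4 = 2.
gcd(14, 4) = 2, so the sample visits 4/2 = 2 distinct residues mod 4.
Start 12 is team 4; the teams hit are 2, 4.

2, 4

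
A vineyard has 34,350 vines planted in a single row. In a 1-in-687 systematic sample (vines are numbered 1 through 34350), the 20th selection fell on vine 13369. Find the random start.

316

k = 687
r = 13369 − (20−1)×687 = 13369 − 13053 = 316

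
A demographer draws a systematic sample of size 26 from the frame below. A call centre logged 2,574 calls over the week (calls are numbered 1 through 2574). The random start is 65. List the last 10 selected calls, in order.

1649, 1748, 1847, 1946, 2045, 2144, 2243, 2342, 2441, 2540

k = N/n = 2574/26 = 99
17th selection = 65 + 16×99 = 1649
18th: 1649 + 99 = 1748
19th: 1748 + 99 = 1847
20th: 1847 + 99 = 1946
21st: 1946 + 99 = 2045
22nd: 2045 + 99 = 2144
23rd: 2144 + 99 = 2243
24th: 2243 + 99 = 2342
25th: 2342 + 99 = 2441
26th: 2441 + 99 = 2540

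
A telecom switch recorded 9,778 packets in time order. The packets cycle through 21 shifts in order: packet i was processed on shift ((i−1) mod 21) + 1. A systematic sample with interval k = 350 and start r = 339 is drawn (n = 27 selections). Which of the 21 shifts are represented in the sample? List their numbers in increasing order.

3, 10, 17

Consecutive selections differ by k = 350, so their shift numbers differ by 350 mod 21 = 14.
gcd(350, 21) = 7, so the sample visits 21/7 = 3 distinct residues mod 21.
Start 339 is shift 3; the shifts hit are 3, 10, 17.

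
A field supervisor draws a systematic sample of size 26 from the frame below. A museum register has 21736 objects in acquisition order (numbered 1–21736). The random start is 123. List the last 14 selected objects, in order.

10155, 10991, 11827, 12663, 13499, 14335, 15171, 16007, 16843, 17679, 18515, 19351, 20187, 21023

k = N/n = 21736/26 = 836
13th selection = 123 + 12×836 = 10155
14th: 10155 + 836 = 10991
15th: 10991 + 836 = 11827
16th: 11827 + 836 = 12663
17th: 12663 + 836 = 13499
18th: 13499 + 836 = 14335
19th: 14335 + 836 = 15171
20th: 15171 + 836 = 16007
21st: 16007 + 836 = 16843
22nd: 16843 + 836 = 17679
23rd: 17679 + 836 = 18515
24th: 18515 + 836 = 19351
25th: 19351 + 836 = 20187
26th: 20187 + 836 = 21023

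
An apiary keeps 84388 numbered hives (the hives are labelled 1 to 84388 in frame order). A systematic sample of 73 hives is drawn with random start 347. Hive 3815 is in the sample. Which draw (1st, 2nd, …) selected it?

4

k = 84388/73 = 1156
position = (3815 − 347)/1156 + 1 = 3468/1156 + 1 = 3 + 1 = 4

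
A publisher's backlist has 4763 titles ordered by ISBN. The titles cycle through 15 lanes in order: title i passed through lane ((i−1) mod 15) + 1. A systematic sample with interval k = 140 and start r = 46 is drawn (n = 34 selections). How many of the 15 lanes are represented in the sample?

Consecutive selections differ by k = 140, so their lane numbers differ by 140 mod 15 = 5.
gcd(140, 15) = 5, so the sample visits 15/5 = 3 distinct residues mod 15.
Start 46 is lane 1; the lanes hit are 1, 6, 11.

3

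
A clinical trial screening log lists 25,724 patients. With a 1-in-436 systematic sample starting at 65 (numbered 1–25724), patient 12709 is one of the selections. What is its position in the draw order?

30

k = 436
position = (12709 − 65)/436 + 1 = 12644/436 + 1 = 29 + 1 = 30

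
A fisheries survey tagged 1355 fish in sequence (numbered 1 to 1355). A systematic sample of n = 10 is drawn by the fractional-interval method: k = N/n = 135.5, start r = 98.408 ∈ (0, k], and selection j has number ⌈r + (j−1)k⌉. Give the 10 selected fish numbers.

j=1: r + 0k = 98.408 → ⌈·⌉ = 99
j=2: r + 1k = 233.908 → ⌈·⌉ = 234
j=3: r + 2k = 369.408 → ⌈·⌉ = 370
j=4: r + 3k = 504.908 → ⌈·⌉ = 505
j=5: r + 4k = 640.408 → ⌈·⌉ = 641
j=6: r + 5k = 775.908 → ⌈·⌉ = 776
j=7: r + 6k = 911.408 → ⌈·⌉ = 912
j=8: r + 7k = 1046.908 → ⌈·⌉ = 1047
j=9: r + 8k = 1182.408 → ⌈·⌉ = 1183
j=10: r + 9k = 1317.908 → ⌈·⌉ = 1318

99, 234, 370, 505, 641, 776, 912, 1047, 1183, 1318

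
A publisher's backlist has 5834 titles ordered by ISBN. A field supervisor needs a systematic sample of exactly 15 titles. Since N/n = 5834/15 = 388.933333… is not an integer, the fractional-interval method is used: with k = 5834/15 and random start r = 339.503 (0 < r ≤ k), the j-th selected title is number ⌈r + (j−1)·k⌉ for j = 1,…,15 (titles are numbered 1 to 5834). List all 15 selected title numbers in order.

j=1: r + 0k = 339.503 → ⌈·⌉ = 340
j=2: r + 1k = 728.436333… → ⌈·⌉ = 729
j=3: r + 2k = 1117.369666… → ⌈·⌉ = 1118
j=4: r + 3k = 1506.303 → ⌈·⌉ = 1507
j=5: r + 4k = 1895.236333… → ⌈·⌉ = 1896
j=6: r + 5k = 2284.169666… → ⌈·⌉ = 2285
j=7: r + 6k = 2673.103 → ⌈·⌉ = 2674
j=8: r + 7k = 3062.036333… → ⌈·⌉ = 3063
j=9: r + 8k = 3450.969666… → ⌈·⌉ = 3451
j=10: r + 9k = 3839.903 → ⌈·⌉ = 3840
j=11: r + 10k = 4228.836333… → ⌈·⌉ = 4229
j=12: r + 11k = 4617.769666… → ⌈·⌉ = 4618
j=13: r + 12k = 5006.703 → ⌈·⌉ = 5007
j=14: r + 13k = 5395.636333… → ⌈·⌉ = 5396
j=15: r + 14k = 5784.569666… → ⌈·⌉ = 5785

340, 729, 1118, 1507, 1896, 2285, 2674, 3063, 3451, 3840, 4229, 4618, 5007, 5396, 5785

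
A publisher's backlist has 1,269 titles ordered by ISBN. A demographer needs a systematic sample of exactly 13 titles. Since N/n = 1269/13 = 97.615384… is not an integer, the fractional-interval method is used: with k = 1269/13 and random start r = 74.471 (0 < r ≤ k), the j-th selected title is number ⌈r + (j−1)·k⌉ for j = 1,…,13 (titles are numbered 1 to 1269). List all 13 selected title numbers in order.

j=1: r + 0k = 74.471 → ⌈·⌉ = 75
j=2: r + 1k = 172.086384… → ⌈·⌉ = 173
j=3: r + 2k = 269.701769… → ⌈·⌉ = 270
j=4: r + 3k = 367.317153… → ⌈·⌉ = 368
j=5: r + 4k = 464.932538… → ⌈·⌉ = 465
j=6: r + 5k = 562.547923… → ⌈·⌉ = 563
j=7: r + 6k = 660.163307… → ⌈·⌉ = 661
j=8: r + 7k = 757.778692… → ⌈·⌉ = 758
j=9: r + 8k = 855.394076… → ⌈·⌉ = 856
j=10: r + 9k = 953.009461… → ⌈·⌉ = 954
j=11: r + 10k = 1050.624846… → ⌈·⌉ = 1051
j=12: r + 11k = 1148.240230… → ⌈·⌉ = 1149
j=13: r + 12k = 1245.855615… → ⌈·⌉ = 1246

75, 173, 270, 368, 465, 563, 661, 758, 856, 954, 1051, 1149, 1246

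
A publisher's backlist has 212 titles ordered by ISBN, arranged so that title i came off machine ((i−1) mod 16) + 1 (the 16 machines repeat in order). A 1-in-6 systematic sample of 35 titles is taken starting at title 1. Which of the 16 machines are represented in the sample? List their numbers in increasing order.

1, 3, 5, 7, 9, 11, 13, 15

Consecutive selections differ by k = 6, so their machine numbers differ by 6 mod 16 = 6.
gcd(6, 16) = 2, so the sample visits 16/2 = 8 distinct residues mod 16.
Start 1 is machine 1; the machines hit are 1, 3, 5, 7, 9, 11, 13, 15.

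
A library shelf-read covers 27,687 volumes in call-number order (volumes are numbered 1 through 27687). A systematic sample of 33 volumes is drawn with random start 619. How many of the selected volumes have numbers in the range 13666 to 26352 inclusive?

k = 27687/33 = 839
First selection ≥ 13666: 619 + ⌈(13666−619)/839⌉·839 = 619 + 16×839 = 14043
Last selection ≤ 26352: 619 + ⌊(26352−619)/839⌋·839 = 619 + 30×839 = 25789
Count = 30 − 16 + 1 = 15

15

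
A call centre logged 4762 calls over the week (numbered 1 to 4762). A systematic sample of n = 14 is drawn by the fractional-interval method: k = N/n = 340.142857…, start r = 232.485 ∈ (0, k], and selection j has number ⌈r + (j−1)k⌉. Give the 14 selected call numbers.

233, 573, 913, 1253, 1594, 1934, 2274, 2614, 2954, 3294, 3634, 3975, 4315, 4655

j=1: r + 0k = 232.485 → ⌈·⌉ = 233
j=2: r + 1k = 572.627857… → ⌈·⌉ = 573
j=3: r + 2k = 912.770714… → ⌈·⌉ = 913
j=4: r + 3k = 1252.913571… → ⌈·⌉ = 1253
j=5: r + 4k = 1593.056428… → ⌈·⌉ = 1594
j=6: r + 5k = 1933.199285… → ⌈·⌉ = 1934
j=7: r + 6k = 2273.342142… → ⌈·⌉ = 2274
j=8: r + 7k = 2613.485 → ⌈·⌉ = 2614
j=9: r + 8k = 2953.627857… → ⌈·⌉ = 2954
j=10: r + 9k = 3293.770714… → ⌈·⌉ = 3294
j=11: r + 10k = 3633.913571… → ⌈·⌉ = 3634
j=12: r + 11k = 3974.056428… → ⌈·⌉ = 3975
j=13: r + 12k = 4314.199285… → ⌈·⌉ = 4315
j=14: r + 13k = 4654.342142… → ⌈·⌉ = 4655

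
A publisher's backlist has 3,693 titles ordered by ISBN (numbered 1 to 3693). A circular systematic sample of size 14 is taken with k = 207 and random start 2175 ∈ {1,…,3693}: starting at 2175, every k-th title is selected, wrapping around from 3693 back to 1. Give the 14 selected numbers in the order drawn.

2175, 2382, 2589, 2796, 3003, 3210, 3417, 3624, 138, 345, 552, 759, 966, 1173

Selection 1: 2175
Selection 2: 2175 + 207 = 2382
Selection 3: 2382 + 207 = 2589
Selection 4: 2589 + 207 = 2796
Selection 5: 2796 + 207 = 3003
Selection 6: 3003 + 207 = 3210
Selection 7: 3210 + 207 = 3417
Selection 8: 3417 + 207 = 3624
Selection 9: 3624 + 207 = 3831 → 3831 − 3693 = 138
Selection 10: 138 + 207 = 345
Selection 11: 345 + 207 = 552
Selection 12: 552 + 207 = 759
Selection 13: 759 + 207 = 966
Selection 14: 966 + 207 = 1173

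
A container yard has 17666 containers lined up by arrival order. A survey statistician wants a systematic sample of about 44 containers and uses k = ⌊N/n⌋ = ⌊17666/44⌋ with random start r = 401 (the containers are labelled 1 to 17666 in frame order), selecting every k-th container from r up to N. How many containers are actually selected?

44

k = ⌊17666/44⌋ = 401
Achieved size = ⌊(17666 − 401)/401⌋ + 1 = ⌊17265/401⌋ + 1 = 43 + 1 = 44
(last selection: 401 + 43×401 = 17644 ≤ 17666; next would be 18045 > 17666)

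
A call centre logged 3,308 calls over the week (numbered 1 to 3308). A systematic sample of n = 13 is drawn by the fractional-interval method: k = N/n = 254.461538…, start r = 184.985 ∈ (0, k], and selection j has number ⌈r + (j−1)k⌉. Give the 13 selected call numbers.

j=1: r + 0k = 184.985 → ⌈·⌉ = 185
j=2: r + 1k = 439.446538… → ⌈·⌉ = 440
j=3: r + 2k = 693.908076… → ⌈·⌉ = 694
j=4: r + 3k = 948.369615… → ⌈·⌉ = 949
j=5: r + 4k = 1202.831153… → ⌈·⌉ = 1203
j=6: r + 5k = 1457.292692… → ⌈·⌉ = 1458
j=7: r + 6k = 1711.754230… → ⌈·⌉ = 1712
j=8: r + 7k = 1966.215769… → ⌈·⌉ = 1967
j=9: r + 8k = 2220.677307… → ⌈·⌉ = 2221
j=10: r + 9k = 2475.138846… → ⌈·⌉ = 2476
j=11: r + 10k = 2729.600384… → ⌈·⌉ = 2730
j=12: r + 11k = 2984.061923… → ⌈·⌉ = 2985
j=13: r + 12k = 3238.523461… → ⌈·⌉ = 3239

185, 440, 694, 949, 1203, 1458, 1712, 1967, 2221, 2476, 2730, 2985, 3239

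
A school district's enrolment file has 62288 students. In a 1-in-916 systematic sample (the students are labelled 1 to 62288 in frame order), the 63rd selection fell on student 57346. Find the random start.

k = 916
r = 57346 − (63−1)×916 = 57346 − 56792 = 554

554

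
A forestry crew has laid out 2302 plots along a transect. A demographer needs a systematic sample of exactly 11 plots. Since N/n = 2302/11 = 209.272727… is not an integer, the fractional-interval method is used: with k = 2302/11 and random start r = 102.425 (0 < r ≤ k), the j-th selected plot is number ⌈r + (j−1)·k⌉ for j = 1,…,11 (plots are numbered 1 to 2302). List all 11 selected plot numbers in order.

103, 312, 521, 731, 940, 1149, 1359, 1568, 1777, 1986, 2196

j=1: r + 0k = 102.425 → ⌈·⌉ = 103
j=2: r + 1k = 311.697727… → ⌈·⌉ = 312
j=3: r + 2k = 520.970454… → ⌈·⌉ = 521
j=4: r + 3k = 730.243181… → ⌈·⌉ = 731
j=5: r + 4k = 939.515909… → ⌈·⌉ = 940
j=6: r + 5k = 1148.788636… → ⌈·⌉ = 1149
j=7: r + 6k = 1358.061363… → ⌈·⌉ = 1359
j=8: r + 7k = 1567.334090… → ⌈·⌉ = 1568
j=9: r + 8k = 1776.606818… → ⌈·⌉ = 1777
j=10: r + 9k = 1985.879545… → ⌈·⌉ = 1986
j=11: r + 10k = 2195.152272… → ⌈·⌉ = 2196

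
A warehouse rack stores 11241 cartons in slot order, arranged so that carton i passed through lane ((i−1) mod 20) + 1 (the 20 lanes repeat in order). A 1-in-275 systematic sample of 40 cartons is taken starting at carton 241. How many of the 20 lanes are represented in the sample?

4

Consecutive selections differ by k = 275, so their lane numbers differ by 275 mod 20 = 15.
gcd(275, 20) = 5, so the sample visits 20/5 = 4 distinct residues mod 20.
Start 241 is lane 1; the lanes hit are 1, 6, 11, 16.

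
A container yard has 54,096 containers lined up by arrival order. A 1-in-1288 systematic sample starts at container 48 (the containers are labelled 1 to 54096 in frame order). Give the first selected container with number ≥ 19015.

19368

k = 1288
Steps past start: ⌈(19015 − 48)/1288⌉ = ⌈18967/1288⌉ = 15
Selected container: 48 + 15×1288 = 19368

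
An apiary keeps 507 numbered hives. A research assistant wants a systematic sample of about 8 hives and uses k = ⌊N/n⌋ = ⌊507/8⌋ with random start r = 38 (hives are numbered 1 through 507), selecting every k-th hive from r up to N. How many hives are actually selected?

k = ⌊507/8⌋ = 63
Achieved size = ⌊(507 − 38)/63⌋ + 1 = ⌊469/63⌋ + 1 = 7 + 1 = 8
(last selection: 38 + 7×63 = 479 ≤ 507; next would be 542 > 507)

8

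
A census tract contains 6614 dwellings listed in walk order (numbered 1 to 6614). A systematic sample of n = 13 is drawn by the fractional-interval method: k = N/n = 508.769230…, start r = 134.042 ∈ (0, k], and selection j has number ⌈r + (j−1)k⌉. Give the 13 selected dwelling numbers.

135, 643, 1152, 1661, 2170, 2678, 3187, 3696, 4205, 4713, 5222, 5731, 6240

j=1: r + 0k = 134.042 → ⌈·⌉ = 135
j=2: r + 1k = 642.811230… → ⌈·⌉ = 643
j=3: r + 2k = 1151.580461… → ⌈·⌉ = 1152
j=4: r + 3k = 1660.349692… → ⌈·⌉ = 1661
j=5: r + 4k = 2169.118923… → ⌈·⌉ = 2170
j=6: r + 5k = 2677.888153… → ⌈·⌉ = 2678
j=7: r + 6k = 3186.657384… → ⌈·⌉ = 3187
j=8: r + 7k = 3695.426615… → ⌈·⌉ = 3696
j=9: r + 8k = 4204.195846… → ⌈·⌉ = 4205
j=10: r + 9k = 4712.965076… → ⌈·⌉ = 4713
j=11: r + 10k = 5221.734307… → ⌈·⌉ = 5222
j=12: r + 11k = 5730.503538… → ⌈·⌉ = 5731
j=13: r + 12k = 6239.272769… → ⌈·⌉ = 6240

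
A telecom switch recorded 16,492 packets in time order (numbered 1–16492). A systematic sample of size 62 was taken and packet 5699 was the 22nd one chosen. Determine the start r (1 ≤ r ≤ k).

113

k = 16492/62 = 266
r = 5699 − (22−1)×266 = 5699 − 5586 = 113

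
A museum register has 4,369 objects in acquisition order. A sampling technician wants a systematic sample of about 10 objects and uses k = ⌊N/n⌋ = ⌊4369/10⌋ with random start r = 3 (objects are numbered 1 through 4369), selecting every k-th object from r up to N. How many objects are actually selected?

k = ⌊4369/10⌋ = 436
Achieved size = ⌊(4369 − 3)/436⌋ + 1 = ⌊4366/436⌋ + 1 = 10 + 1 = 11
(last selection: 3 + 10×436 = 4363 ≤ 4369; next would be 4799 > 4369)

11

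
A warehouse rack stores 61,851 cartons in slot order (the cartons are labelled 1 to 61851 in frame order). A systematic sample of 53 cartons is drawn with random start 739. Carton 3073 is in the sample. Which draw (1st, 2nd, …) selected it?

k = 61851/53 = 1167
position = (3073 − 739)/1167 + 1 = 2334/1167 + 1 = 2 + 1 = 3

3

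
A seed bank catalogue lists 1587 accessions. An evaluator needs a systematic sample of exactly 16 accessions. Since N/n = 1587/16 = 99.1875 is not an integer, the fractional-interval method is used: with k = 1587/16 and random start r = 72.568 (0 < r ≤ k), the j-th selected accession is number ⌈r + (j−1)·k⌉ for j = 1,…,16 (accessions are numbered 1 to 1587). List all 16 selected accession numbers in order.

j=1: r + 0k = 72.568 → ⌈·⌉ = 73
j=2: r + 1k = 171.7555 → ⌈·⌉ = 172
j=3: r + 2k = 270.943 → ⌈·⌉ = 271
j=4: r + 3k = 370.1305 → ⌈·⌉ = 371
j=5: r + 4k = 469.318 → ⌈·⌉ = 470
j=6: r + 5k = 568.5055 → ⌈·⌉ = 569
j=7: r + 6k = 667.693 → ⌈·⌉ = 668
j=8: r + 7k = 766.8805 → ⌈·⌉ = 767
j=9: r + 8k = 866.068 → ⌈·⌉ = 867
j=10: r + 9k = 965.2555 → ⌈·⌉ = 966
j=11: r + 10k = 1064.443 → ⌈·⌉ = 1065
j=12: r + 11k = 1163.6305 → ⌈·⌉ = 1164
j=13: r + 12k = 1262.818 → ⌈·⌉ = 1263
j=14: r + 13k = 1362.0055 → ⌈·⌉ = 1363
j=15: r + 14k = 1461.193 → ⌈·⌉ = 1462
j=16: r + 15k = 1560.3805 → ⌈·⌉ = 1561

73, 172, 271, 371, 470, 569, 668, 767, 867, 966, 1065, 1164, 1263, 1363, 1462, 1561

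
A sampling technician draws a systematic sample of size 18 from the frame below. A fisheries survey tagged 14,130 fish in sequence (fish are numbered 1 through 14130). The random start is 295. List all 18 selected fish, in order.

295, 1080, 1865, 2650, 3435, 4220, 5005, 5790, 6575, 7360, 8145, 8930, 9715, 10500, 11285, 12070, 12855, 13640

k = N/n = 14130/18 = 785
fish 1: 295
fish 2: 295 + 785 = 1080
fish 3: 1080 + 785 = 1865
fish 4: 1865 + 785 = 2650
fish 5: 2650 + 785 = 3435
fish 6: 3435 + 785 = 4220
fish 7: 4220 + 785 = 5005
fish 8: 5005 + 785 = 5790
fish 9: 5790 + 785 = 6575
fish 10: 6575 + 785 = 7360
fish 11: 7360 + 785 = 8145
fish 12: 8145 + 785 = 8930
fish 13: 8930 + 785 = 9715
fish 14: 9715 + 785 = 10500
fish 15: 10500 + 785 = 11285
fish 16: 11285 + 785 = 12070
fish 17: 12070 + 785 = 12855
fish 18: 12855 + 785 = 13640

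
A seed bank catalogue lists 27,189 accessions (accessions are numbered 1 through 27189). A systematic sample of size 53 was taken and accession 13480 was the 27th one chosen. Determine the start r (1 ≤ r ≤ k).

k = 27189/53 = 513
r = 13480 − (27−1)×513 = 13480 − 13338 = 142

142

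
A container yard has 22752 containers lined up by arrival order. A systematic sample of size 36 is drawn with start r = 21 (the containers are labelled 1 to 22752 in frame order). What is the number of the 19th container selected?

11397

k = 22752/36 = 632
19th selection = r + (19−1)·k = 21 + 18×632 = 21 + 11376 = 11397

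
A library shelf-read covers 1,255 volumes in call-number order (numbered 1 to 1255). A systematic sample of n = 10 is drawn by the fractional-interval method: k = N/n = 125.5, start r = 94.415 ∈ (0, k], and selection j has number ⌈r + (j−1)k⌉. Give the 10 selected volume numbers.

95, 220, 346, 471, 597, 722, 848, 973, 1099, 1224

j=1: r + 0k = 94.415 → ⌈·⌉ = 95
j=2: r + 1k = 219.915 → ⌈·⌉ = 220
j=3: r + 2k = 345.415 → ⌈·⌉ = 346
j=4: r + 3k = 470.915 → ⌈·⌉ = 471
j=5: r + 4k = 596.415 → ⌈·⌉ = 597
j=6: r + 5k = 721.915 → ⌈·⌉ = 722
j=7: r + 6k = 847.415 → ⌈·⌉ = 848
j=8: r + 7k = 972.915 → ⌈·⌉ = 973
j=9: r + 8k = 1098.415 → ⌈·⌉ = 1099
j=10: r + 9k = 1223.915 → ⌈·⌉ = 1224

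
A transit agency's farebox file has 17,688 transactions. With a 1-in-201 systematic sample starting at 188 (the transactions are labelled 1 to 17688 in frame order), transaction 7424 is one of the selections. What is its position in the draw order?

37

k = 201
position = (7424 − 188)/201 + 1 = 7236/201 + 1 = 36 + 1 = 37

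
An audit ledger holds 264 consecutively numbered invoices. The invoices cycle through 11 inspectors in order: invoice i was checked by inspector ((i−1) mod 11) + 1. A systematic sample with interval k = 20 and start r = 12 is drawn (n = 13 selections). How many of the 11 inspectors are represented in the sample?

11

Consecutive selections differ by k = 20, so their inspector numbers differ by 20 mod 11 = 9.
gcd(20, 11) = 1, so the sample visits 11/1 = 11 distinct residues mod 11.
Start 12 is inspector 1; the inspectors hit are 1, 2, 3, 4, 5, 6, 7, 8, 9, 10, 11.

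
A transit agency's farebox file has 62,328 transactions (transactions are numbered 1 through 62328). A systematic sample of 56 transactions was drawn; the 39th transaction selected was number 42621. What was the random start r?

327

k = 62328/56 = 1113
r = 42621 − (39−1)×1113 = 42621 − 42294 = 327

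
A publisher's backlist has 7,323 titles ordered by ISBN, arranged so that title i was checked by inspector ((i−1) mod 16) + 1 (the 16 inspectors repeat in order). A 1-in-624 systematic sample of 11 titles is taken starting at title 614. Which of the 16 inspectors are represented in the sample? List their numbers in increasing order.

Consecutive selections differ by k = 624, so their inspector numbers differ by 624 mod 16 = 0.
gcd(624, 16) = 16, so the sample visits 16/16 = 1 distinct residues mod 16.
Start 614 is inspector 6; the inspectors hit are 6.

6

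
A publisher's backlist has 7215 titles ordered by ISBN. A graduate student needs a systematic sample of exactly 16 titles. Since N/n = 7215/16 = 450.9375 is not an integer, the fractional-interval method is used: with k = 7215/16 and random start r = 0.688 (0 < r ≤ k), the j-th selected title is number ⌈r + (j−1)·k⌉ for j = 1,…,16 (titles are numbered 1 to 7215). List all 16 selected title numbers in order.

1, 452, 903, 1354, 1805, 2256, 2707, 3158, 3609, 4060, 4511, 4962, 5412, 5863, 6314, 6765

j=1: r + 0k = 0.688 → ⌈·⌉ = 1
j=2: r + 1k = 451.6255 → ⌈·⌉ = 452
j=3: r + 2k = 902.563 → ⌈·⌉ = 903
j=4: r + 3k = 1353.5005 → ⌈·⌉ = 1354
j=5: r + 4k = 1804.438 → ⌈·⌉ = 1805
j=6: r + 5k = 2255.3755 → ⌈·⌉ = 2256
j=7: r + 6k = 2706.313 → ⌈·⌉ = 2707
j=8: r + 7k = 3157.2505 → ⌈·⌉ = 3158
j=9: r + 8k = 3608.188 → ⌈·⌉ = 3609
j=10: r + 9k = 4059.1255 → ⌈·⌉ = 4060
j=11: r + 10k = 4510.063 → ⌈·⌉ = 4511
j=12: r + 11k = 4961.0005 → ⌈·⌉ = 4962
j=13: r + 12k = 5411.938 → ⌈·⌉ = 5412
j=14: r + 13k = 5862.8755 → ⌈·⌉ = 5863
j=15: r + 14k = 6313.813 → ⌈·⌉ = 6314
j=16: r + 15k = 6764.7505 → ⌈·⌉ = 6765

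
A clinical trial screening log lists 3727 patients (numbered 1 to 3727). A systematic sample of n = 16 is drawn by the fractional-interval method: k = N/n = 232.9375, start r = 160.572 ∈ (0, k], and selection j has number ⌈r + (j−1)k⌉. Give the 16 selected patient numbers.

j=1: r + 0k = 160.572 → ⌈·⌉ = 161
j=2: r + 1k = 393.5095 → ⌈·⌉ = 394
j=3: r + 2k = 626.447 → ⌈·⌉ = 627
j=4: r + 3k = 859.3845 → ⌈·⌉ = 860
j=5: r + 4k = 1092.322 → ⌈·⌉ = 1093
j=6: r + 5k = 1325.2595 → ⌈·⌉ = 1326
j=7: r + 6k = 1558.197 → ⌈·⌉ = 1559
j=8: r + 7k = 1791.1345 → ⌈·⌉ = 1792
j=9: r + 8k = 2024.072 → ⌈·⌉ = 2025
j=10: r + 9k = 2257.0095 → ⌈·⌉ = 2258
j=11: r + 10k = 2489.947 → ⌈·⌉ = 2490
j=12: r + 11k = 2722.8845 → ⌈·⌉ = 2723
j=13: r + 12k = 2955.822 → ⌈·⌉ = 2956
j=14: r + 13k = 3188.7595 → ⌈·⌉ = 3189
j=15: r + 14k = 3421.697 → ⌈·⌉ = 3422
j=16: r + 15k = 3654.6345 → ⌈·⌉ = 3655

161, 394, 627, 860, 1093, 1326, 1559, 1792, 2025, 2258, 2490, 2723, 2956, 3189, 3422, 3655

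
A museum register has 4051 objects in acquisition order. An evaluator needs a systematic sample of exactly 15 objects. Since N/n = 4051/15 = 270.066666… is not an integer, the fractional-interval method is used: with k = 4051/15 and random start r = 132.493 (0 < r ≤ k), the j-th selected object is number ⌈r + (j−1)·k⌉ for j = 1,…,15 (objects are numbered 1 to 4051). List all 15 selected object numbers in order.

j=1: r + 0k = 132.493 → ⌈·⌉ = 133
j=2: r + 1k = 402.559666… → ⌈·⌉ = 403
j=3: r + 2k = 672.626333… → ⌈·⌉ = 673
j=4: r + 3k = 942.693 → ⌈·⌉ = 943
j=5: r + 4k = 1212.759666… → ⌈·⌉ = 1213
j=6: r + 5k = 1482.826333… → ⌈·⌉ = 1483
j=7: r + 6k = 1752.893 → ⌈·⌉ = 1753
j=8: r + 7k = 2022.959666… → ⌈·⌉ = 2023
j=9: r + 8k = 2293.026333… → ⌈·⌉ = 2294
j=10: r + 9k = 2563.093 → ⌈·⌉ = 2564
j=11: r + 10k = 2833.159666… → ⌈·⌉ = 2834
j=12: r + 11k = 3103.226333… → ⌈·⌉ = 3104
j=13: r + 12k = 3373.293 → ⌈·⌉ = 3374
j=14: r + 13k = 3643.359666… → ⌈·⌉ = 3644
j=15: r + 14k = 3913.426333… → ⌈·⌉ = 3914

133, 403, 673, 943, 1213, 1483, 1753, 2023, 2294, 2564, 2834, 3104, 3374, 3644, 3914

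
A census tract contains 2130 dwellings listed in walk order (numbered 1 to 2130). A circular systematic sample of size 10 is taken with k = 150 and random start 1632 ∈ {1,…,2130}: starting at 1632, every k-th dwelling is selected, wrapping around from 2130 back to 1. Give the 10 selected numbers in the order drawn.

1632, 1782, 1932, 2082, 102, 252, 402, 552, 702, 852

Selection 1: 1632
Selection 2: 1632 + 150 = 1782
Selection 3: 1782 + 150 = 1932
Selection 4: 1932 + 150 = 2082
Selection 5: 2082 + 150 = 2232 → 2232 − 2130 = 102
Selection 6: 102 + 150 = 252
Selection 7: 252 + 150 = 402
Selection 8: 402 + 150 = 552
Selection 9: 552 + 150 = 702
Selection 10: 702 + 150 = 852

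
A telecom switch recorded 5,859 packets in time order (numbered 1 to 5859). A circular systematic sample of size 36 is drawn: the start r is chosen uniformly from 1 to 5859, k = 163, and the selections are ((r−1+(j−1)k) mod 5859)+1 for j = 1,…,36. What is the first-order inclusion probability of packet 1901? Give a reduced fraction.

4/651

For each position j, as r ranges over 1…5859 the j-th selection hits every packet exactly once, so packet 1901 is selected for exactly 36 of the 5859 starts.
Inclusion probability = 36/5859 = 4/651.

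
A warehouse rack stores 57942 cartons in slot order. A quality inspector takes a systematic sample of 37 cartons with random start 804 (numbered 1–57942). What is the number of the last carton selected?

k = 57942/37 = 1566
37th selection = r + (37−1)·k = 804 + 36×1566 = 804 + 56376 = 57180

57180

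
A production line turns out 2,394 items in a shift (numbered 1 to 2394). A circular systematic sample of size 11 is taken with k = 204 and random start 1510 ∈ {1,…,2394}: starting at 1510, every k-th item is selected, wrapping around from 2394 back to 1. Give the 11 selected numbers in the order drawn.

1510, 1714, 1918, 2122, 2326, 136, 340, 544, 748, 952, 1156

Selection 1: 1510
Selection 2: 1510 + 204 = 1714
Selection 3: 1714 + 204 = 1918
Selection 4: 1918 + 204 = 2122
Selection 5: 2122 + 204 = 2326
Selection 6: 2326 + 204 = 2530 → 2530 − 2394 = 136
Selection 7: 136 + 204 = 340
Selection 8: 340 + 204 = 544
Selection 9: 544 + 204 = 748
Selection 10: 748 + 204 = 952
Selection 11: 952 + 204 = 1156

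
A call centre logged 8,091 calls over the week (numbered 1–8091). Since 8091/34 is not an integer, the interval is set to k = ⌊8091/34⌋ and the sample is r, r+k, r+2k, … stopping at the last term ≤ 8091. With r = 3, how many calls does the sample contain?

35

k = ⌊8091/34⌋ = 237
Achieved size = ⌊(8091 − 3)/237⌋ + 1 = ⌊8088/237⌋ + 1 = 34 + 1 = 35
(last selection: 3 + 34×237 = 8061 ≤ 8091; next would be 8298 > 8091)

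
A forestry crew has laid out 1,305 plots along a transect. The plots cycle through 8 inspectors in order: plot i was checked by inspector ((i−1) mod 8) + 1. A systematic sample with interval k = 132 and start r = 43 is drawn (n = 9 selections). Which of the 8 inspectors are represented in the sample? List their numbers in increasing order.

Consecutive selections differ by k = 132, so their inspector numbers differ by 132 mod 8 = 4.
gcd(132, 8) = 4, so the sample visits 8/4 = 2 distinct residues mod 8.
Start 43 is inspector 3; the inspectors hit are 3, 7.

3, 7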